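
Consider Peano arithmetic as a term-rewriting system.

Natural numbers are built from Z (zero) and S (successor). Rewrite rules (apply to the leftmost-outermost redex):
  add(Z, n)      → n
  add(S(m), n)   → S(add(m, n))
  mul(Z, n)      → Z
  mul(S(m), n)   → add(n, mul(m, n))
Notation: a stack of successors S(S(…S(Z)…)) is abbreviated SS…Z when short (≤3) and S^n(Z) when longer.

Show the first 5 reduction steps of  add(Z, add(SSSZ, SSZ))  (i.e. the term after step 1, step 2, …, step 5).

Answer: after 5 steps: S^5(Z)

Working:
  start: add(Z, add(SSSZ, SSZ))
  step 1: add(SSSZ, SSZ)
  step 2: S(add(SSZ, SSZ))
  step 3: S(S(add(SZ, SSZ)))
  step 4: S(S(S(add(Z, SSZ))))
  step 5: S^5(Z)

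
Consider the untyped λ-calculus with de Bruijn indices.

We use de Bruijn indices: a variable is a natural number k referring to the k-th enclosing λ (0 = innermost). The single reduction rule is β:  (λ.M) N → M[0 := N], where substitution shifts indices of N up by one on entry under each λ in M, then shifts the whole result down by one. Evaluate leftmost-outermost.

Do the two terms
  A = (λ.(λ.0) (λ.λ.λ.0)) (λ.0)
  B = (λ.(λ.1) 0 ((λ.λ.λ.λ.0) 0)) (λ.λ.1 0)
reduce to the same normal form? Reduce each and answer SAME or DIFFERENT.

Answer: SAME — A ⇓ λ.λ.λ.0, B ⇓ λ.λ.λ.0

Reduction:
Term A:
  start: (λ.(λ.0) (λ.λ.λ.0)) (λ.0)
  [1] (λ.0) (λ.λ.λ.0)
  [2] λ.λ.λ.0

Term B:
  start: (λ.(λ.1) 0 ((λ.λ.λ.λ.0) 0)) (λ.λ.1 0)
  [1] (λ.λ.λ.1 0) (λ.λ.1 0) ((λ.λ.λ.λ.0) (λ.λ.1 0))
  [2] (λ.λ.1 0) ((λ.λ.λ.λ.0) (λ.λ.1 0))
  [3] λ.(λ.λ.λ.λ.0) (λ.λ.1 0) 0
  [4] λ.(λ.λ.λ.0) 0
  [5] λ.λ.λ.0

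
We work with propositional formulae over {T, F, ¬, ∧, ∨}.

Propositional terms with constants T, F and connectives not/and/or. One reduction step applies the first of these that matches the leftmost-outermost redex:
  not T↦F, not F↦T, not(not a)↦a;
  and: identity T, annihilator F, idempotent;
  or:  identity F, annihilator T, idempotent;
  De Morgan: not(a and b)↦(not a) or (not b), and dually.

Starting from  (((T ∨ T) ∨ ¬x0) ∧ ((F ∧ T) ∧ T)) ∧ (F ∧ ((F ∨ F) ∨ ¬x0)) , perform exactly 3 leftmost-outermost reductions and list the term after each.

Answer: after 3 steps: ((F ∧ T) ∧ T) ∧ (F ∧ ((F ∨ F) ∨ ¬x0))

Reduction:
  start: (((T ∨ T) ∨ ¬x0) ∧ ((F ∧ T) ∧ T)) ∧ (F ∧ ((F ∨ F) ∨ ¬x0))
  →1  ((T ∨ ¬x0) ∧ ((F ∧ T) ∧ T)) ∧ (F ∧ ((F ∨ F) ∨ ¬x0))
  →2  (T ∧ ((F ∧ T) ∧ T)) ∧ (F ∧ ((F ∨ F) ∨ ¬x0))
  →3  ((F ∧ T) ∧ T) ∧ (F ∧ ((F ∨ F) ∨ ¬x0))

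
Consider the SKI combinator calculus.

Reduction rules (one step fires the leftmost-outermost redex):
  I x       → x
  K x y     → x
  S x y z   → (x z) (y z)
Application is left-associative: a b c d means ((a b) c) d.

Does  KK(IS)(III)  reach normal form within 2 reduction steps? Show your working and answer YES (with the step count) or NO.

  start: KK(IS)(III)
  step 1: K(III)
  step 2: K(II)

Answer: NO — after 2 steps the term is K(II), not yet normal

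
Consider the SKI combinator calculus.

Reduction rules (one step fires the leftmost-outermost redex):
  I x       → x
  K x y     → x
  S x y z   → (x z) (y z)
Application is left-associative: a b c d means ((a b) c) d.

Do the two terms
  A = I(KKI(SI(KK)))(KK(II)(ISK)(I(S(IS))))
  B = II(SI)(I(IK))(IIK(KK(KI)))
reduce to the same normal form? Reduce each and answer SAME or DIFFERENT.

Term A:
  start: I(KKI(SI(KK)))(KK(II)(ISK)(I(S(IS))))
  step 1: KKI(SI(KK))(KK(II)(ISK)(I(S(IS))))
  step 2: K(SI(KK))(KK(II)(ISK)(I(S(IS))))
  step 3: SI(KK)

Term B:
  start: II(SI)(I(IK))(IIK(KK(KI)))
  step 1: I(SI)(I(IK))(IIK(KK(KI)))
  step 2: SI(I(IK))(IIK(KK(KI)))
  step 3: I(IIK(KK(KI)))(I(IK)(IIK(KK(KI))))
  step 4: IIK(KK(KI))(I(IK)(IIK(KK(KI))))
  step 5: IK(KK(KI))(I(IK)(IIK(KK(KI))))
  step 6: K(KK(KI))(I(IK)(IIK(KK(KI))))
  step 7: KK(KI)
  step 8: K

Answer: DIFFERENT — A ⇓ SI(KK), B ⇓ K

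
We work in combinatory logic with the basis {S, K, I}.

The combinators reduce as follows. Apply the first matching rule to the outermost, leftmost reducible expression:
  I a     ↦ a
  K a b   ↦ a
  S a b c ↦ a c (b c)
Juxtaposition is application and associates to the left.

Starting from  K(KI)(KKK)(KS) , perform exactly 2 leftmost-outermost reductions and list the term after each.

  start: K(KI)(KKK)(KS)
  →1  KI(KS)
  →2  I

Answer: after 2 steps: I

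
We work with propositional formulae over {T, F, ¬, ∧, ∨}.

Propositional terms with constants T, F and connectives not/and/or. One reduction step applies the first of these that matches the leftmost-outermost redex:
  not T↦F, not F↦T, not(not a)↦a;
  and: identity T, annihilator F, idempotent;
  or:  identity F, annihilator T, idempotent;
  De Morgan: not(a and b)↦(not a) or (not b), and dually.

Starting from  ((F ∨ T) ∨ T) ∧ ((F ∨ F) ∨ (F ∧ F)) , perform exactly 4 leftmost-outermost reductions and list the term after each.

Answer: after 4 steps: F ∧ F

Working:
  start: ((F ∨ T) ∨ T) ∧ ((F ∨ F) ∨ (F ∧ F))
  [1] T ∧ ((F ∨ F) ∨ (F ∧ F))
  [2] (F ∨ F) ∨ (F ∧ F)
  [3] F ∨ (F ∧ F)
  [4] F ∧ F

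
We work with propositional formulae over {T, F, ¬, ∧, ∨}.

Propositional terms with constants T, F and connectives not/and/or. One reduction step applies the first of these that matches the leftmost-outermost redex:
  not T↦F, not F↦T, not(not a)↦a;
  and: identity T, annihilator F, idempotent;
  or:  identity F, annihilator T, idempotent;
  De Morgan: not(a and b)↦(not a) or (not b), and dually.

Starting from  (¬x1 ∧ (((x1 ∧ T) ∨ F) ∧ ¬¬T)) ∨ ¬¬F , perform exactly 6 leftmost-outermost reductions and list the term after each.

Answer: after 6 steps: ¬x1 ∧ x1

Working:
  start: (¬x1 ∧ (((x1 ∧ T) ∨ F) ∧ ¬¬T)) ∨ ¬¬F
  [1] (¬x1 ∧ ((x1 ∧ T) ∧ ¬¬T)) ∨ ¬¬F
  [2] (¬x1 ∧ (x1 ∧ ¬¬T)) ∨ ¬¬F
  [3] (¬x1 ∧ (x1 ∧ T)) ∨ ¬¬F
  [4] (¬x1 ∧ x1) ∨ ¬¬F
  [5] (¬x1 ∧ x1) ∨ F
  [6] ¬x1 ∧ x1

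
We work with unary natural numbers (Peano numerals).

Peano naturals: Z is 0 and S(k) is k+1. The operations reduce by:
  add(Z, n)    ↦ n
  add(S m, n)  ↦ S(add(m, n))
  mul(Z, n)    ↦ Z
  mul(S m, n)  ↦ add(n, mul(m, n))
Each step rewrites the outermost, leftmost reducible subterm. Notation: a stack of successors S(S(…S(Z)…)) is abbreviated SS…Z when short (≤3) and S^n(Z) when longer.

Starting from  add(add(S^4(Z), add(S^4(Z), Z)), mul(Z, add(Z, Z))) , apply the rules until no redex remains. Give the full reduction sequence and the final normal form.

  start: add(add(S^4(Z), add(S^4(Z), Z)), mul(Z, add(Z, Z)))
  step 1: add(S(add(SSSZ, add(S^4(Z), Z))), mul(Z, add(Z, Z)))
  step 2: S(add(add(SSSZ, add(S^4(Z), Z)), mul(Z, add(Z, Z))))
  step 3: S(add(S(add(SSZ, add(S^4(Z), Z))), mul(Z, add(Z, Z))))
  step 4: S(S(add(add(SSZ, add(S^4(Z), Z)), mul(Z, add(Z, Z)))))
  step 5: S(S(add(S(add(SZ, add(S^4(Z), Z))), mul(Z, add(Z, Z)))))
  step 6: S(S(S(add(add(SZ, add(S^4(Z), Z)), mul(Z, add(Z, Z))))))
  step 7: S(S(S(add(S(add(Z, add(S^4(Z), Z))), mul(Z, add(Z, Z))))))
  step 8: S(S(S(S(add(add(Z, add(S^4(Z), Z)), mul(Z, add(Z, Z)))))))
  step 9: S(S(S(S(add(add(S^4(Z), Z), mul(Z, add(Z, Z)))))))
  step 10: S(S(S(S(add(S(add(SSSZ, Z)), mul(Z, add(Z, Z)))))))
  step 11: S(S(S(S(S(add(add(SSSZ, Z), mul(Z, add(Z, Z))))))))
  step 12: S(S(S(S(S(add(S(add(SSZ, Z)), mul(Z, add(Z, Z))))))))
  step 13: S(S(S(S(S(S(add(add(SSZ, Z), mul(Z, add(Z, Z)))))))))
  step 14: S(S(S(S(S(S(add(S(add(SZ, Z)), mul(Z, add(Z, Z)))))))))
  step 15: S(S(S(S(S(S(S(add(add(SZ, Z), mul(Z, add(Z, Z))))))))))
  step 16: S(S(S(S(S(S(S(add(S(add(Z, Z)), mul(Z, add(Z, Z))))))))))
  step 17: S(S(S(S(S(S(S(S(add(add(Z, Z), mul(Z, add(Z, Z)))))))))))
  step 18: S(S(S(S(S(S(S(S(add(Z, mul(Z, add(Z, Z)))))))))))
  step 19: S(S(S(S(S(S(S(S(mul(Z, add(Z, Z))))))))))
  step 20: S^8(Z)

Answer: normal form = S^8(Z)  (in 20 steps)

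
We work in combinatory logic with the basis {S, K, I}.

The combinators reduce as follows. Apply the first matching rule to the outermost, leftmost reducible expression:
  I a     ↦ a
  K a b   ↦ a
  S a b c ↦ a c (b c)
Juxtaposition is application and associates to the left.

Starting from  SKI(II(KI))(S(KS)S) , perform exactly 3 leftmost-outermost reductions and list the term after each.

  start: SKI(II(KI))(S(KS)S)
  step 1: K(II(KI))(I(II(KI)))(S(KS)S)
  step 2: II(KI)(S(KS)S)
  step 3: I(KI)(S(KS)S)

Answer: after 3 steps: I(KI)(S(KS)S)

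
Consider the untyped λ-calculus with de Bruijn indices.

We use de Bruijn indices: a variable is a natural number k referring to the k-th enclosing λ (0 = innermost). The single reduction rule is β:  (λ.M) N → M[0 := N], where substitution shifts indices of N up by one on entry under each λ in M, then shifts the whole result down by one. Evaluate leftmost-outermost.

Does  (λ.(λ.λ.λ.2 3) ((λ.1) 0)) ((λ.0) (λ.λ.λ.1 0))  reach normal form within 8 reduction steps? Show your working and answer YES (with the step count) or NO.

Answer: YES — reaches normal form λ.λ.λ.λ.1 0 in 5 ≤ 8 steps

Reduction:
  start: (λ.(λ.λ.λ.2 3) ((λ.1) 0)) ((λ.0) (λ.λ.λ.1 0))
  [1] (λ.λ.λ.2 ((λ.0) (λ.λ.λ.1 0))) ((λ.(λ.0) (λ.λ.λ.1 0)) ((λ.0) (λ.λ.λ.1 0)))
  [2] λ.λ.(λ.(λ.0) (λ.λ.λ.1 0)) ((λ.0) (λ.λ.λ.1 0)) ((λ.0) (λ.λ.λ.1 0))
  [3] λ.λ.(λ.0) (λ.λ.λ.1 0) ((λ.0) (λ.λ.λ.1 0))
  [4] λ.λ.(λ.λ.λ.1 0) ((λ.0) (λ.λ.λ.1 0))
  [5] λ.λ.λ.λ.1 0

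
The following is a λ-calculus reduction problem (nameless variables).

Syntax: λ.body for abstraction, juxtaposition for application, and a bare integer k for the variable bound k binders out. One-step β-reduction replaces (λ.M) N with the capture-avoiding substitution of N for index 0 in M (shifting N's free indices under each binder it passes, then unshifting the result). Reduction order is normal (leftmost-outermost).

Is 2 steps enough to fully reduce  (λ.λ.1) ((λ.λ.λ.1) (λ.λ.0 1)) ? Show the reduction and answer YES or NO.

  start: (λ.λ.1) ((λ.λ.λ.1) (λ.λ.0 1))
  [1] λ.(λ.λ.λ.1) (λ.λ.0 1)
  [2] λ.λ.λ.1

Answer: YES — reaches normal form λ.λ.λ.1 in 2 ≤ 2 steps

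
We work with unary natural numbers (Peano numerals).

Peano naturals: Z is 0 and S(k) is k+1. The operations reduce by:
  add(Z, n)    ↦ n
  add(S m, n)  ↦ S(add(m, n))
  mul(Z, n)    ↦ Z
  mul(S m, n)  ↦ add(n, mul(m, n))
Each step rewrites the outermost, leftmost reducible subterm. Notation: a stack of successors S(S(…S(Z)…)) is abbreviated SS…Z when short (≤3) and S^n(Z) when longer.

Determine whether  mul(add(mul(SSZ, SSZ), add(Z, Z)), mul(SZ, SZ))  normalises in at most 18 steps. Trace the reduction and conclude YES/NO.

Answer: NO — after 18 steps the term is S(S(add(Z, mul(add(add(Z, mul(SZ, SSZ)), add(Z, Z)), mul(SZ, SZ))))), not yet normal

Derivation:
  start: mul(add(mul(SSZ, SSZ), add(Z, Z)), mul(SZ, SZ))
  →1  mul(add(add(SSZ, mul(SZ, SSZ)), add(Z, Z)), mul(SZ, SZ))
  →2  mul(add(S(add(SZ, mul(SZ, SSZ))), add(Z, Z)), mul(SZ, SZ))
  →3  mul(S(add(add(SZ, mul(SZ, SSZ)), add(Z, Z))), mul(SZ, SZ))
  →4  add(mul(SZ, SZ), mul(add(add(SZ, mul(SZ, SSZ)), add(Z, Z)), mul(SZ, SZ)))
  →5  add(add(SZ, mul(Z, SZ)), mul(add(add(SZ, mul(SZ, SSZ)), add(Z, Z)), mul(SZ, SZ)))
  →6  add(S(add(Z, mul(Z, SZ))), mul(add(add(SZ, mul(SZ, SSZ)), add(Z, Z)), mul(SZ, SZ)))
  →7  S(add(add(Z, mul(Z, SZ)), mul(add(add(SZ, mul(SZ, SSZ)), add(Z, Z)), mul(SZ, SZ))))
  →8  S(add(mul(Z, SZ), mul(add(add(SZ, mul(SZ, SSZ)), add(Z, Z)), mul(SZ, SZ))))
  →9  S(add(Z, mul(add(add(SZ, mul(SZ, SSZ)), add(Z, Z)), mul(SZ, SZ))))
  →10  S(mul(add(add(SZ, mul(SZ, SSZ)), add(Z, Z)), mul(SZ, SZ)))
  →11  S(mul(add(S(add(Z, mul(SZ, SSZ))), add(Z, Z)), mul(SZ, SZ)))
  →12  S(mul(S(add(add(Z, mul(SZ, SSZ)), add(Z, Z))), mul(SZ, SZ)))
  →13  S(add(mul(SZ, SZ), mul(add(add(Z, mul(SZ, SSZ)), add(Z, Z)), mul(SZ, SZ))))
  →14  S(add(add(SZ, mul(Z, SZ)), mul(add(add(Z, mul(SZ, SSZ)), add(Z, Z)), mul(SZ, SZ))))
  →15  S(add(S(add(Z, mul(Z, SZ))), mul(add(add(Z, mul(SZ, SSZ)), add(Z, Z)), mul(SZ, SZ))))
  →16  S(S(add(add(Z, mul(Z, SZ)), mul(add(add(Z, mul(SZ, SSZ)), add(Z, Z)), mul(SZ, SZ)))))
  →17  S(S(add(mul(Z, SZ), mul(add(add(Z, mul(SZ, SSZ)), add(Z, Z)), mul(SZ, SZ)))))
  →18  S(S(add(Z, mul(add(add(Z, mul(SZ, SSZ)), add(Z, Z)), mul(SZ, SZ)))))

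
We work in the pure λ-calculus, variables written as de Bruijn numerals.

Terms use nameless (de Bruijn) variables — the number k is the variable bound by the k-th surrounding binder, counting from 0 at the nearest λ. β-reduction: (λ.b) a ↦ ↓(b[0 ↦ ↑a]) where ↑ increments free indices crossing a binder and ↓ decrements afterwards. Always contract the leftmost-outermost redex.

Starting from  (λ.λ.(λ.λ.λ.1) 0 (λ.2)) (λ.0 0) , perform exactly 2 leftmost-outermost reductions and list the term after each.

  start: (λ.λ.(λ.λ.λ.1) 0 (λ.2)) (λ.0 0)
  [1] λ.(λ.λ.λ.1) 0 (λ.λ.0 0)
  [2] λ.(λ.λ.1) (λ.λ.0 0)

Answer: after 2 steps: λ.(λ.λ.1) (λ.λ.0 0)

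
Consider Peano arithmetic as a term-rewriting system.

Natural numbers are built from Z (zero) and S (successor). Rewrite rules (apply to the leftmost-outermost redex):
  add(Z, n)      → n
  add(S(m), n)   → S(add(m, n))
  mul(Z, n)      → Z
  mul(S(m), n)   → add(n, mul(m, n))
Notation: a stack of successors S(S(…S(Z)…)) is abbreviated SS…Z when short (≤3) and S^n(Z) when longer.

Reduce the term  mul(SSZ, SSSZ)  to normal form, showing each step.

Answer: normal form = S^6(Z)  (in 11 steps)

Reduction:
  start: mul(SSZ, SSSZ)
  [1] add(SSSZ, mul(SZ, SSSZ))
  [2] S(add(SSZ, mul(SZ, SSSZ)))
  [3] S(S(add(SZ, mul(SZ, SSSZ))))
  [4] S(S(S(add(Z, mul(SZ, SSSZ)))))
  [5] S(S(S(mul(SZ, SSSZ))))
  [6] S(S(S(add(SSSZ, mul(Z, SSSZ)))))
  [7] S(S(S(S(add(SSZ, mul(Z, SSSZ))))))
  [8] S(S(S(S(S(add(SZ, mul(Z, SSSZ)))))))
  [9] S(S(S(S(S(S(add(Z, mul(Z, SSSZ))))))))
  [10] S(S(S(S(S(S(mul(Z, SSSZ)))))))
  [11] S^6(Z)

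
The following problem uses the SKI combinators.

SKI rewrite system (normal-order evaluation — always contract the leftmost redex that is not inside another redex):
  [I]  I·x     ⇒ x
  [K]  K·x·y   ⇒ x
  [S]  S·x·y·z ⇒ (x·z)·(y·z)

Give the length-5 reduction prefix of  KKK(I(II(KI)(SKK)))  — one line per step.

Answer: after 5 steps: KI

Derivation:
  start: KKK(I(II(KI)(SKK)))
  [1] K(I(II(KI)(SKK)))
  [2] K(II(KI)(SKK))
  [3] K(I(KI)(SKK))
  [4] K(KI(SKK))
  [5] KI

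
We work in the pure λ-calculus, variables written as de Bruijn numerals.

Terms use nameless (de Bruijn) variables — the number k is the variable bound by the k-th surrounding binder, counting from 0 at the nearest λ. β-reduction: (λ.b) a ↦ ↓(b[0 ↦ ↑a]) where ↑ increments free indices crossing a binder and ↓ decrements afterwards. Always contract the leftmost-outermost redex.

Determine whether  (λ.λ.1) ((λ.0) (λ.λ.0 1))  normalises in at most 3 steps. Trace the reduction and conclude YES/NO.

Answer: YES — reaches normal form λ.λ.λ.0 1 in 2 ≤ 3 steps

Derivation:
  start: (λ.λ.1) ((λ.0) (λ.λ.0 1))
  [1] λ.(λ.0) (λ.λ.0 1)
  [2] λ.λ.λ.0 1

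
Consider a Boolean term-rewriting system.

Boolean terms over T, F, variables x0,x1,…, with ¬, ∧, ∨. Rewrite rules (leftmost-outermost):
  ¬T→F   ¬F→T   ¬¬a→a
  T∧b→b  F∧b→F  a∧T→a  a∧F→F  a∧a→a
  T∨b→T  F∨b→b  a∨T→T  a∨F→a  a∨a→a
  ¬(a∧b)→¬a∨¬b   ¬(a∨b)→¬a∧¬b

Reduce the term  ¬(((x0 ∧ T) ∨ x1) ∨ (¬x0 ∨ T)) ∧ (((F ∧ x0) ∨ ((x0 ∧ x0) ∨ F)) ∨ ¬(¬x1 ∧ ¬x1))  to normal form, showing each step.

Answer: normal form = F  (in 11 steps)

Reduction:
  start: ¬(((x0 ∧ T) ∨ x1) ∨ (¬x0 ∨ T)) ∧ (((F ∧ x0) ∨ ((x0 ∧ x0) ∨ F)) ∨ ¬(¬x1 ∧ ¬x1))
  step 1: (¬((x0 ∧ T) ∨ x1) ∧ ¬(¬x0 ∨ T)) ∧ (((F ∧ x0) ∨ ((x0 ∧ x0) ∨ F)) ∨ ¬(¬x1 ∧ ¬x1))
  step 2: ((¬(x0 ∧ T) ∧ ¬x1) ∧ ¬(¬x0 ∨ T)) ∧ (((F ∧ x0) ∨ ((x0 ∧ x0) ∨ F)) ∨ ¬(¬x1 ∧ ¬x1))
  step 3: (((¬x0 ∨ ¬T) ∧ ¬x1) ∧ ¬(¬x0 ∨ T)) ∧ (((F ∧ x0) ∨ ((x0 ∧ x0) ∨ F)) ∨ ¬(¬x1 ∧ ¬x1))
  step 4: (((¬x0 ∨ F) ∧ ¬x1) ∧ ¬(¬x0 ∨ T)) ∧ (((F ∧ x0) ∨ ((x0 ∧ x0) ∨ F)) ∨ ¬(¬x1 ∧ ¬x1))
  step 5: ((¬x0 ∧ ¬x1) ∧ ¬(¬x0 ∨ T)) ∧ (((F ∧ x0) ∨ ((x0 ∧ x0) ∨ F)) ∨ ¬(¬x1 ∧ ¬x1))
  step 6: ((¬x0 ∧ ¬x1) ∧ (¬¬x0 ∧ ¬T)) ∧ (((F ∧ x0) ∨ ((x0 ∧ x0) ∨ F)) ∨ ¬(¬x1 ∧ ¬x1))
  step 7: ((¬x0 ∧ ¬x1) ∧ (x0 ∧ ¬T)) ∧ (((F ∧ x0) ∨ ((x0 ∧ x0) ∨ F)) ∨ ¬(¬x1 ∧ ¬x1))
  step 8: ((¬x0 ∧ ¬x1) ∧ (x0 ∧ F)) ∧ (((F ∧ x0) ∨ ((x0 ∧ x0) ∨ F)) ∨ ¬(¬x1 ∧ ¬x1))
  step 9: ((¬x0 ∧ ¬x1) ∧ F) ∧ (((F ∧ x0) ∨ ((x0 ∧ x0) ∨ F)) ∨ ¬(¬x1 ∧ ¬x1))
  step 10: F ∧ (((F ∧ x0) ∨ ((x0 ∧ x0) ∨ F)) ∨ ¬(¬x1 ∧ ¬x1))
  step 11: F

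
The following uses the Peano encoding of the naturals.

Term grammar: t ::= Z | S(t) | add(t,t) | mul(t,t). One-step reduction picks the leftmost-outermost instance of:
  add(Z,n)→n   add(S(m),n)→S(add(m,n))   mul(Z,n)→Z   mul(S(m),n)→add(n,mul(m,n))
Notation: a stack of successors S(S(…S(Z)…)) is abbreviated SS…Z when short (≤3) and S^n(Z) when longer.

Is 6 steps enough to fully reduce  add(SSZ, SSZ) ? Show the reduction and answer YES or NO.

  start: add(SSZ, SSZ)
  →1  S(add(SZ, SSZ))
  →2  S(S(add(Z, SSZ)))
  →3  S^4(Z)

Answer: YES — reaches normal form S^4(Z) in 3 ≤ 6 steps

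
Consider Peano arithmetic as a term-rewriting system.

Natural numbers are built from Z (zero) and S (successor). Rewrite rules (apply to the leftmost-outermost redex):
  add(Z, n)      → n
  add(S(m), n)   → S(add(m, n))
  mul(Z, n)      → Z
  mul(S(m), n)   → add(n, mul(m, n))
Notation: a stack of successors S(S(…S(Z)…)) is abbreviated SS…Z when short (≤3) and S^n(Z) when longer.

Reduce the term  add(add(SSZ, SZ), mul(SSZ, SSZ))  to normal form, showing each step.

Answer: normal form = S^7(Z)  (in 16 steps)

Derivation:
  start: add(add(SSZ, SZ), mul(SSZ, SSZ))
  step 1: add(S(add(SZ, SZ)), mul(SSZ, SSZ))
  step 2: S(add(add(SZ, SZ), mul(SSZ, SSZ)))
  step 3: S(add(S(add(Z, SZ)), mul(SSZ, SSZ)))
  step 4: S(S(add(add(Z, SZ), mul(SSZ, SSZ))))
  step 5: S(S(add(SZ, mul(SSZ, SSZ))))
  step 6: S(S(S(add(Z, mul(SSZ, SSZ)))))
  step 7: S(S(S(mul(SSZ, SSZ))))
  step 8: S(S(S(add(SSZ, mul(SZ, SSZ)))))
  step 9: S(S(S(S(add(SZ, mul(SZ, SSZ))))))
  step 10: S(S(S(S(S(add(Z, mul(SZ, SSZ)))))))
  step 11: S(S(S(S(S(mul(SZ, SSZ))))))
  step 12: S(S(S(S(S(add(SSZ, mul(Z, SSZ)))))))
  step 13: S(S(S(S(S(S(add(SZ, mul(Z, SSZ))))))))
  step 14: S(S(S(S(S(S(S(add(Z, mul(Z, SSZ)))))))))
  step 15: S(S(S(S(S(S(S(mul(Z, SSZ))))))))
  step 16: S^7(Z)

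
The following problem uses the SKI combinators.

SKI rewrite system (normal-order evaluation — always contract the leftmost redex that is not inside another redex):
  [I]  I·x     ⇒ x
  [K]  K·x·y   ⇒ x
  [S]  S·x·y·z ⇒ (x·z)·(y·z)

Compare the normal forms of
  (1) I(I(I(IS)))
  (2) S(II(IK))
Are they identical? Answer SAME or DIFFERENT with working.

Answer: DIFFERENT — A ⇓ S, B ⇓ SK

Working:
Term A:
  start: I(I(I(IS)))
  [1] I(I(IS))
  [2] I(IS)
  [3] IS
  [4] S

Term B:
  start: S(II(IK))
  [1] S(I(IK))
  [2] S(IK)
  [3] SK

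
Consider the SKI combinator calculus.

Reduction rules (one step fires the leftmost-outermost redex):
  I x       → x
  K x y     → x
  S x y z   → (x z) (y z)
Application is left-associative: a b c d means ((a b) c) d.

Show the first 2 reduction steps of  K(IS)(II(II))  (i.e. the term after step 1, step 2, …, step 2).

  start: K(IS)(II(II))
  [1] IS
  [2] S

Answer: after 2 steps: S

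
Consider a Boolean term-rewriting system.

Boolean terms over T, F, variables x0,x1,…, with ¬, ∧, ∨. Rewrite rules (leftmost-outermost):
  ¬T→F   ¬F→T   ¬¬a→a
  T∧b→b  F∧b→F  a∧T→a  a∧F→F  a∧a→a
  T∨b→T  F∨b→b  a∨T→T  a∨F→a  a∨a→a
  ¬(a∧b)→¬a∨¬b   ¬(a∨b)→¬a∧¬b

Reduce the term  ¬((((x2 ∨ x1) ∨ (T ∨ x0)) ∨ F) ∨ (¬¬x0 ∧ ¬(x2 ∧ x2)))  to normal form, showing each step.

Answer: normal form = F  (in 10 steps)

Reduction:
  start: ¬((((x2 ∨ x1) ∨ (T ∨ x0)) ∨ F) ∨ (¬¬x0 ∧ ¬(x2 ∧ x2)))
  →1  ¬(((x2 ∨ x1) ∨ (T ∨ x0)) ∨ F) ∧ ¬(¬¬x0 ∧ ¬(x2 ∧ x2))
  →2  (¬((x2 ∨ x1) ∨ (T ∨ x0)) ∧ ¬F) ∧ ¬(¬¬x0 ∧ ¬(x2 ∧ x2))
  →3  ((¬(x2 ∨ x1) ∧ ¬(T ∨ x0)) ∧ ¬F) ∧ ¬(¬¬x0 ∧ ¬(x2 ∧ x2))
  →4  (((¬x2 ∧ ¬x1) ∧ ¬(T ∨ x0)) ∧ ¬F) ∧ ¬(¬¬x0 ∧ ¬(x2 ∧ x2))
  →5  (((¬x2 ∧ ¬x1) ∧ (¬T ∧ ¬x0)) ∧ ¬F) ∧ ¬(¬¬x0 ∧ ¬(x2 ∧ x2))
  →6  (((¬x2 ∧ ¬x1) ∧ (F ∧ ¬x0)) ∧ ¬F) ∧ ¬(¬¬x0 ∧ ¬(x2 ∧ x2))
  →7  (((¬x2 ∧ ¬x1) ∧ F) ∧ ¬F) ∧ ¬(¬¬x0 ∧ ¬(x2 ∧ x2))
  →8  (F ∧ ¬F) ∧ ¬(¬¬x0 ∧ ¬(x2 ∧ x2))
  →9  F ∧ ¬(¬¬x0 ∧ ¬(x2 ∧ x2))
  →10  F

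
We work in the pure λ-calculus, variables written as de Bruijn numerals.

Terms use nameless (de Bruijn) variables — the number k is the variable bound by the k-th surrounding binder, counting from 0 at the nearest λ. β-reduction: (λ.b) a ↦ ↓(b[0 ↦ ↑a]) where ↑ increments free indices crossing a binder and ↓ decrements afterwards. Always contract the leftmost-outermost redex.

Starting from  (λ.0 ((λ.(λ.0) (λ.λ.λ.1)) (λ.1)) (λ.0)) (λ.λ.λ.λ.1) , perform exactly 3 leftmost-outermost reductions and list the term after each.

  start: (λ.0 ((λ.(λ.0) (λ.λ.λ.1)) (λ.1)) (λ.0)) (λ.λ.λ.λ.1)
  step 1: (λ.λ.λ.λ.1) ((λ.(λ.0) (λ.λ.λ.1)) (λ.λ.λ.λ.λ.1)) (λ.0)
  step 2: (λ.λ.λ.1) (λ.0)
  step 3: λ.λ.1

Answer: after 3 steps: λ.λ.1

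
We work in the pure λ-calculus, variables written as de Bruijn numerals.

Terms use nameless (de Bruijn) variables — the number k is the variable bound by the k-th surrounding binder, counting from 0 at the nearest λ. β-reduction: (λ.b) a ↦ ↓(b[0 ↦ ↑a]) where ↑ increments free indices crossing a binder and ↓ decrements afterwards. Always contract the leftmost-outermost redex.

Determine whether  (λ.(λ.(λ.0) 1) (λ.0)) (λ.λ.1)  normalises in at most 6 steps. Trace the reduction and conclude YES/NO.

Answer: YES — reaches normal form λ.λ.1 in 3 ≤ 6 steps

Reduction:
  start: (λ.(λ.(λ.0) 1) (λ.0)) (λ.λ.1)
  →1  (λ.(λ.0) (λ.λ.1)) (λ.0)
  →2  (λ.0) (λ.λ.1)
  →3  λ.λ.1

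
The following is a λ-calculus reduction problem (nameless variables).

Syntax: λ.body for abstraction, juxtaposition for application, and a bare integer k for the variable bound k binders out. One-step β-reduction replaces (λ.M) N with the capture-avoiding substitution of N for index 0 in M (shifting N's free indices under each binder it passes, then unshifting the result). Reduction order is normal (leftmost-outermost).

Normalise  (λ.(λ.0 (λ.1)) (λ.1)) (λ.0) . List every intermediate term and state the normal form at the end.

  start: (λ.(λ.0 (λ.1)) (λ.1)) (λ.0)
  →1  (λ.0 (λ.1)) (λ.λ.0)
  →2  (λ.λ.0) (λ.λ.λ.0)
  →3  λ.0

Answer: normal form = λ.0  (in 3 steps)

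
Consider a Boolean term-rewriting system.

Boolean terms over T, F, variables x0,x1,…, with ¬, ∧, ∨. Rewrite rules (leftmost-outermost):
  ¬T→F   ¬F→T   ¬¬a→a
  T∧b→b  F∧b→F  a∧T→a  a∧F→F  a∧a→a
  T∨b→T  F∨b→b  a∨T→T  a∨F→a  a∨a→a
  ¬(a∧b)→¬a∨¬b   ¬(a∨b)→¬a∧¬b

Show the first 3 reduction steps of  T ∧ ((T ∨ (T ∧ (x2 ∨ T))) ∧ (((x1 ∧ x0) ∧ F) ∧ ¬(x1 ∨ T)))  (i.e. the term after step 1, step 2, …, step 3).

  start: T ∧ ((T ∨ (T ∧ (x2 ∨ T))) ∧ (((x1 ∧ x0) ∧ F) ∧ ¬(x1 ∨ T)))
  step 1: (T ∨ (T ∧ (x2 ∨ T))) ∧ (((x1 ∧ x0) ∧ F) ∧ ¬(x1 ∨ T))
  step 2: T ∧ (((x1 ∧ x0) ∧ F) ∧ ¬(x1 ∨ T))
  step 3: ((x1 ∧ x0) ∧ F) ∧ ¬(x1 ∨ T)

Answer: after 3 steps: ((x1 ∧ x0) ∧ F) ∧ ¬(x1 ∨ T)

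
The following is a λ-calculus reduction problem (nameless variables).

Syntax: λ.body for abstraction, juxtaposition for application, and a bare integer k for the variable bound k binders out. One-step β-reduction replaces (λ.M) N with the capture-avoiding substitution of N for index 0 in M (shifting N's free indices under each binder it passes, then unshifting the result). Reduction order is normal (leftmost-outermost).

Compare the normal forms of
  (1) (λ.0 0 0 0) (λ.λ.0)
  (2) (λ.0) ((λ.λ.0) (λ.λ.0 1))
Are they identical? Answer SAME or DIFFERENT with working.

Answer: SAME — A ⇓ λ.0, B ⇓ λ.0

Reduction:
Term A:
  start: (λ.0 0 0 0) (λ.λ.0)
  →1  (λ.λ.0) (λ.λ.0) (λ.λ.0) (λ.λ.0)
  →2  (λ.0) (λ.λ.0) (λ.λ.0)
  →3  (λ.λ.0) (λ.λ.0)
  →4  λ.0

Term B:
  start: (λ.0) ((λ.λ.0) (λ.λ.0 1))
  →1  (λ.λ.0) (λ.λ.0 1)
  →2  λ.0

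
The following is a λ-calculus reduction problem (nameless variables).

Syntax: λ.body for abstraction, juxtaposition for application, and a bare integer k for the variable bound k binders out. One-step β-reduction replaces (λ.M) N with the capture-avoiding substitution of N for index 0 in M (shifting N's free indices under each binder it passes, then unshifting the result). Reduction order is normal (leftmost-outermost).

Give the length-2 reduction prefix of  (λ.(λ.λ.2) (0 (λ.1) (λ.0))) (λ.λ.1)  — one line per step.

Answer: after 2 steps: λ.λ.λ.1

Reduction:
  start: (λ.(λ.λ.2) (0 (λ.1) (λ.0))) (λ.λ.1)
  step 1: (λ.λ.λ.λ.1) ((λ.λ.1) (λ.λ.λ.1) (λ.0))
  step 2: λ.λ.λ.1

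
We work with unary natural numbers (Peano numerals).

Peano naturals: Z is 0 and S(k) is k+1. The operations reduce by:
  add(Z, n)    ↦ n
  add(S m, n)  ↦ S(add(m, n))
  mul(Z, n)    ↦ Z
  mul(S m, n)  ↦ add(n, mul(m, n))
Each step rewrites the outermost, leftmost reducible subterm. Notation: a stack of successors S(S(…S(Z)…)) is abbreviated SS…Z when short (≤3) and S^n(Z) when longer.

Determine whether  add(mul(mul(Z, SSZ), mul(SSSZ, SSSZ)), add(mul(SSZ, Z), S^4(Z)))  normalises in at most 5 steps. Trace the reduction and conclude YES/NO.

  start: add(mul(mul(Z, SSZ), mul(SSSZ, SSSZ)), add(mul(SSZ, Z), S^4(Z)))
  [1] add(mul(Z, mul(SSSZ, SSSZ)), add(mul(SSZ, Z), S^4(Z)))
  [2] add(Z, add(mul(SSZ, Z), S^4(Z)))
  [3] add(mul(SSZ, Z), S^4(Z))
  [4] add(add(Z, mul(SZ, Z)), S^4(Z))
  [5] add(mul(SZ, Z), S^4(Z))

Answer: NO — after 5 steps the term is add(mul(SZ, Z), S^4(Z)), not yet normal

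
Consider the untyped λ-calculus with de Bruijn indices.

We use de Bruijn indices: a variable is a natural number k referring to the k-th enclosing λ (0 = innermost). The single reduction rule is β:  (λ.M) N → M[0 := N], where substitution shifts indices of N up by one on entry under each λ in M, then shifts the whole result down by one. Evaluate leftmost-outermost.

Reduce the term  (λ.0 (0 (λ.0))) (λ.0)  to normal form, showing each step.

  start: (λ.0 (0 (λ.0))) (λ.0)
  step 1: (λ.0) ((λ.0) (λ.0))
  step 2: (λ.0) (λ.0)
  step 3: λ.0

Answer: normal form = λ.0  (in 3 steps)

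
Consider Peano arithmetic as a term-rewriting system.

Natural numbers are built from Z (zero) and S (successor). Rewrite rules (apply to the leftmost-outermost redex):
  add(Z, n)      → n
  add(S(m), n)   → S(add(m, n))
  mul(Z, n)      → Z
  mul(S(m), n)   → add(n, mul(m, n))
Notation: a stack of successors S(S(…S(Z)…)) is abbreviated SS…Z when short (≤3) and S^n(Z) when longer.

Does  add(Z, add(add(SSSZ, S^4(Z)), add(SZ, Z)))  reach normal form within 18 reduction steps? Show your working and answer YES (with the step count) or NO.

Answer: YES — reaches normal form S^8(Z) in 15 ≤ 18 steps

Reduction:
  start: add(Z, add(add(SSSZ, S^4(Z)), add(SZ, Z)))
  [1] add(add(SSSZ, S^4(Z)), add(SZ, Z))
  [2] add(S(add(SSZ, S^4(Z))), add(SZ, Z))
  [3] S(add(add(SSZ, S^4(Z)), add(SZ, Z)))
  [4] S(add(S(add(SZ, S^4(Z))), add(SZ, Z)))
  [5] S(S(add(add(SZ, S^4(Z)), add(SZ, Z))))
  [6] S(S(add(S(add(Z, S^4(Z))), add(SZ, Z))))
  [7] S(S(S(add(add(Z, S^4(Z)), add(SZ, Z)))))
  [8] S(S(S(add(S^4(Z), add(SZ, Z)))))
  [9] S(S(S(S(add(SSSZ, add(SZ, Z))))))
  [10] S(S(S(S(S(add(SSZ, add(SZ, Z)))))))
  [11] S(S(S(S(S(S(add(SZ, add(SZ, Z))))))))
  [12] S(S(S(S(S(S(S(add(Z, add(SZ, Z)))))))))
  [13] S(S(S(S(S(S(S(add(SZ, Z))))))))
  [14] S(S(S(S(S(S(S(S(add(Z, Z)))))))))
  [15] S^8(Z)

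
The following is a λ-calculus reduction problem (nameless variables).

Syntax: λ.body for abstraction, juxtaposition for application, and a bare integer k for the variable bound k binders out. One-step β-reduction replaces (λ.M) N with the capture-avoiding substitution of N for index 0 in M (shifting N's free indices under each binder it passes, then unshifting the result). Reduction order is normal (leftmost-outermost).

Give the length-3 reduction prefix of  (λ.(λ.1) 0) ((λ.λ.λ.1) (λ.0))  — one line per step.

Answer: after 3 steps: λ.λ.1

Working:
  start: (λ.(λ.1) 0) ((λ.λ.λ.1) (λ.0))
  →1  (λ.(λ.λ.λ.1) (λ.0)) ((λ.λ.λ.1) (λ.0))
  →2  (λ.λ.λ.1) (λ.0)
  →3  λ.λ.1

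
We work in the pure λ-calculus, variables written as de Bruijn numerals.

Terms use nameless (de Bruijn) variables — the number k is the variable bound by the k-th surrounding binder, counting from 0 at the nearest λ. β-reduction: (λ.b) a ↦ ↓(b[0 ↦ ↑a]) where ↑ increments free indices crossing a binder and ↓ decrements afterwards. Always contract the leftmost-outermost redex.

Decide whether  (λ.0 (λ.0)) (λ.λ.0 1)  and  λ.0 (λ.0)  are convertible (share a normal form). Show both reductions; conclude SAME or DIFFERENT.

Term A:
  start: (λ.0 (λ.0)) (λ.λ.0 1)
  →1  (λ.λ.0 1) (λ.0)
  →2  λ.0 (λ.0)

Term B:
  start: λ.0 (λ.0)

Answer: SAME — A ⇓ λ.0 (λ.0), B ⇓ λ.0 (λ.0)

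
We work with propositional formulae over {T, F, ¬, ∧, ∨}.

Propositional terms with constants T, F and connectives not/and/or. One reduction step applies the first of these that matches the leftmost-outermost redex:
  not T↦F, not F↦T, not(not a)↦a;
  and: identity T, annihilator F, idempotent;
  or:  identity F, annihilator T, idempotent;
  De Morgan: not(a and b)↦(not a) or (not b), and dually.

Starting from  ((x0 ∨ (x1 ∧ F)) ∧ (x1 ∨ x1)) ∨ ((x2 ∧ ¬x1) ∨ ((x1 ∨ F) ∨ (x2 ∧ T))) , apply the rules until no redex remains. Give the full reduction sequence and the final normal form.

Answer: normal form = (x0 ∧ x1) ∨ ((x2 ∧ ¬x1) ∨ (x1 ∨ x2))  (in 5 steps)

Reduction:
  start: ((x0 ∨ (x1 ∧ F)) ∧ (x1 ∨ x1)) ∨ ((x2 ∧ ¬x1) ∨ ((x1 ∨ F) ∨ (x2 ∧ T)))
  →1  ((x0 ∨ F) ∧ (x1 ∨ x1)) ∨ ((x2 ∧ ¬x1) ∨ ((x1 ∨ F) ∨ (x2 ∧ T)))
  →2  (x0 ∧ (x1 ∨ x1)) ∨ ((x2 ∧ ¬x1) ∨ ((x1 ∨ F) ∨ (x2 ∧ T)))
  →3  (x0 ∧ x1) ∨ ((x2 ∧ ¬x1) ∨ ((x1 ∨ F) ∨ (x2 ∧ T)))
  →4  (x0 ∧ x1) ∨ ((x2 ∧ ¬x1) ∨ (x1 ∨ (x2 ∧ T)))
  →5  (x0 ∧ x1) ∨ ((x2 ∧ ¬x1) ∨ (x1 ∨ x2))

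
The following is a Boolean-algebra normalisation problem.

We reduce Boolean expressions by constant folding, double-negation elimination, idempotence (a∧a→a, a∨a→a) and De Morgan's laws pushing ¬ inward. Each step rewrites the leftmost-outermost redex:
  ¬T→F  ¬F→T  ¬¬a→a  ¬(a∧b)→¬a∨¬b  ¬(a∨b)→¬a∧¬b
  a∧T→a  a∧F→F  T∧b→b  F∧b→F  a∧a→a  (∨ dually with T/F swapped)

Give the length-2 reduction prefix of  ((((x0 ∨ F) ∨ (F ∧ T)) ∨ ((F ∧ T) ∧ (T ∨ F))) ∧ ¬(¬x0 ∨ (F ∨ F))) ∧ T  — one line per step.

  start: ((((x0 ∨ F) ∨ (F ∧ T)) ∨ ((F ∧ T) ∧ (T ∨ F))) ∧ ¬(¬x0 ∨ (F ∨ F))) ∧ T
  step 1: (((x0 ∨ F) ∨ (F ∧ T)) ∨ ((F ∧ T) ∧ (T ∨ F))) ∧ ¬(¬x0 ∨ (F ∨ F))
  step 2: ((x0 ∨ (F ∧ T)) ∨ ((F ∧ T) ∧ (T ∨ F))) ∧ ¬(¬x0 ∨ (F ∨ F))

Answer: after 2 steps: ((x0 ∨ (F ∧ T)) ∨ ((F ∧ T) ∧ (T ∨ F))) ∧ ¬(¬x0 ∨ (F ∨ F))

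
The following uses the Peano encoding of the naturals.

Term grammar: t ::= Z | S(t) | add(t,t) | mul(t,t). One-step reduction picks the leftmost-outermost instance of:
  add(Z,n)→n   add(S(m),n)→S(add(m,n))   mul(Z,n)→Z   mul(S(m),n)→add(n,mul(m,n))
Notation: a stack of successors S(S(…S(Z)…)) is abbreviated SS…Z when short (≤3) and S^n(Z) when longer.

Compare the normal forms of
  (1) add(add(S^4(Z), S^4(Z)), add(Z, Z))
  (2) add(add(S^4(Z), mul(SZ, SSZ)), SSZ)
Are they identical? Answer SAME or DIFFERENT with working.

Term A:
  start: add(add(S^4(Z), S^4(Z)), add(Z, Z))
  →1  add(S(add(SSSZ, S^4(Z))), add(Z, Z))
  →2  S(add(add(SSSZ, S^4(Z)), add(Z, Z)))
  →3  S(add(S(add(SSZ, S^4(Z))), add(Z, Z)))
  →4  S(S(add(add(SSZ, S^4(Z)), add(Z, Z))))
  →5  S(S(add(S(add(SZ, S^4(Z))), add(Z, Z))))
  →6  S(S(S(add(add(SZ, S^4(Z)), add(Z, Z)))))
  →7  S(S(S(add(S(add(Z, S^4(Z))), add(Z, Z)))))
  →8  S(S(S(S(add(add(Z, S^4(Z)), add(Z, Z))))))
  →9  S(S(S(S(add(S^4(Z), add(Z, Z))))))
  →10  S(S(S(S(S(add(SSSZ, add(Z, Z)))))))
  →11  S(S(S(S(S(S(add(SSZ, add(Z, Z))))))))
  →12  S(S(S(S(S(S(S(add(SZ, add(Z, Z)))))))))
  →13  S(S(S(S(S(S(S(S(add(Z, add(Z, Z))))))))))
  →14  S(S(S(S(S(S(S(S(add(Z, Z)))))))))
  →15  S^8(Z)

Term B:
  start: add(add(S^4(Z), mul(SZ, SSZ)), SSZ)
  →1  add(S(add(SSSZ, mul(SZ, SSZ))), SSZ)
  →2  S(add(add(SSSZ, mul(SZ, SSZ)), SSZ))
  →3  S(add(S(add(SSZ, mul(SZ, SSZ))), SSZ))
  →4  S(S(add(add(SSZ, mul(SZ, SSZ)), SSZ)))
  →5  S(S(add(S(add(SZ, mul(SZ, SSZ))), SSZ)))
  →6  S(S(S(add(add(SZ, mul(SZ, SSZ)), SSZ))))
  →7  S(S(S(add(S(add(Z, mul(SZ, SSZ))), SSZ))))
  →8  S(S(S(S(add(add(Z, mul(SZ, SSZ)), SSZ)))))
  →9  S(S(S(S(add(mul(SZ, SSZ), SSZ)))))
  →10  S(S(S(S(add(add(SSZ, mul(Z, SSZ)), SSZ)))))
  →11  S(S(S(S(add(S(add(SZ, mul(Z, SSZ))), SSZ)))))
  →12  S(S(S(S(S(add(add(SZ, mul(Z, SSZ)), SSZ))))))
  →13  S(S(S(S(S(add(S(add(Z, mul(Z, SSZ))), SSZ))))))
  →14  S(S(S(S(S(S(add(add(Z, mul(Z, SSZ)), SSZ)))))))
  →15  S(S(S(S(S(S(add(mul(Z, SSZ), SSZ)))))))
  →16  S(S(S(S(S(S(add(Z, SSZ)))))))
  →17  S^8(Z)

Answer: SAME — A ⇓ S^8(Z), B ⇓ S^8(Z)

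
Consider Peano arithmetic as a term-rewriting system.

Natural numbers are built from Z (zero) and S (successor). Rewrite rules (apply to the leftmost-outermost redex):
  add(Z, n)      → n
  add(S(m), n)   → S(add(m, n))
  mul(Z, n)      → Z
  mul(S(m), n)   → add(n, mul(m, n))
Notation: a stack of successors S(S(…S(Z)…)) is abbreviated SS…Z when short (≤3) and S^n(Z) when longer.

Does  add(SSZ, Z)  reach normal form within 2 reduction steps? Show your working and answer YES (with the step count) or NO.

Answer: NO — after 2 steps the term is S(S(add(Z, Z))), not yet normal

Working:
  start: add(SSZ, Z)
  [1] S(add(SZ, Z))
  [2] S(S(add(Z, Z)))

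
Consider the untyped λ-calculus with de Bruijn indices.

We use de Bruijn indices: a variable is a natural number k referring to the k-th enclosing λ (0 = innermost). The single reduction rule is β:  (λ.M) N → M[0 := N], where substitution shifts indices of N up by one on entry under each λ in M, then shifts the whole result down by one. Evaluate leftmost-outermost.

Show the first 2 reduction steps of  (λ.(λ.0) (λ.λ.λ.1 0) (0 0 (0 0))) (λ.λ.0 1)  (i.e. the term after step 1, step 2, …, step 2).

  start: (λ.(λ.0) (λ.λ.λ.1 0) (0 0 (0 0))) (λ.λ.0 1)
  [1] (λ.0) (λ.λ.λ.1 0) ((λ.λ.0 1) (λ.λ.0 1) ((λ.λ.0 1) (λ.λ.0 1)))
  [2] (λ.λ.λ.1 0) ((λ.λ.0 1) (λ.λ.0 1) ((λ.λ.0 1) (λ.λ.0 1)))

Answer: after 2 steps: (λ.λ.λ.1 0) ((λ.λ.0 1) (λ.λ.0 1) ((λ.λ.0 1) (λ.λ.0 1)))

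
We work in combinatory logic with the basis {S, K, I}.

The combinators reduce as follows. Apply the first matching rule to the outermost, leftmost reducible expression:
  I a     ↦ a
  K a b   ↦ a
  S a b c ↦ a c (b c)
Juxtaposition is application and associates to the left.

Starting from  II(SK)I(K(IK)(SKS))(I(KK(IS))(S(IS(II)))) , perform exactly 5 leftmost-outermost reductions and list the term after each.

  start: II(SK)I(K(IK)(SKS))(I(KK(IS))(S(IS(II))))
  step 1: I(SK)I(K(IK)(SKS))(I(KK(IS))(S(IS(II))))
  step 2: SKI(K(IK)(SKS))(I(KK(IS))(S(IS(II))))
  step 3: K(K(IK)(SKS))(I(K(IK)(SKS)))(I(KK(IS))(S(IS(II))))
  step 4: K(IK)(SKS)(I(KK(IS))(S(IS(II))))
  step 5: IK(I(KK(IS))(S(IS(II))))

Answer: after 5 steps: IK(I(KK(IS))(S(IS(II))))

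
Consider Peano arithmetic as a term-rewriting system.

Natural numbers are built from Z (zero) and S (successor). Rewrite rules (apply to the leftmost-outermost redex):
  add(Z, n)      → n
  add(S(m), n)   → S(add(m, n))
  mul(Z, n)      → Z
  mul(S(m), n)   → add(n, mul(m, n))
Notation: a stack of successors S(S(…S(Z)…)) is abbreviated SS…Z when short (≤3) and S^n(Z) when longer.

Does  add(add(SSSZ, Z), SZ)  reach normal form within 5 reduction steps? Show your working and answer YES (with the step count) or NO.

Answer: NO — after 5 steps the term is S(S(add(S(add(Z, Z)), SZ))), not yet normal

Reduction:
  start: add(add(SSSZ, Z), SZ)
  →1  add(S(add(SSZ, Z)), SZ)
  →2  S(add(add(SSZ, Z), SZ))
  →3  S(add(S(add(SZ, Z)), SZ))
  →4  S(S(add(add(SZ, Z), SZ)))
  →5  S(S(add(S(add(Z, Z)), SZ)))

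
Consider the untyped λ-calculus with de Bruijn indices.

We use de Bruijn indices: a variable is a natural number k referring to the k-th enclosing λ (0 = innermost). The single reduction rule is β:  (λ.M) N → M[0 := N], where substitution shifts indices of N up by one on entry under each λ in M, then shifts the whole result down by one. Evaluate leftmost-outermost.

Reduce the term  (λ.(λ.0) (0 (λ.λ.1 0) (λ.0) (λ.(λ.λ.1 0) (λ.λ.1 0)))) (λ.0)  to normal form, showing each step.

  start: (λ.(λ.0) (0 (λ.λ.1 0) (λ.0) (λ.(λ.λ.1 0) (λ.λ.1 0)))) (λ.0)
  →1  (λ.0) ((λ.0) (λ.λ.1 0) (λ.0) (λ.(λ.λ.1 0) (λ.λ.1 0)))
  →2  (λ.0) (λ.λ.1 0) (λ.0) (λ.(λ.λ.1 0) (λ.λ.1 0))
  →3  (λ.λ.1 0) (λ.0) (λ.(λ.λ.1 0) (λ.λ.1 0))
  →4  (λ.(λ.0) 0) (λ.(λ.λ.1 0) (λ.λ.1 0))
  →5  (λ.0) (λ.(λ.λ.1 0) (λ.λ.1 0))
  →6  λ.(λ.λ.1 0) (λ.λ.1 0)
  →7  λ.λ.(λ.λ.1 0) 0
  →8  λ.λ.λ.1 0

Answer: normal form = λ.λ.λ.1 0  (in 8 steps)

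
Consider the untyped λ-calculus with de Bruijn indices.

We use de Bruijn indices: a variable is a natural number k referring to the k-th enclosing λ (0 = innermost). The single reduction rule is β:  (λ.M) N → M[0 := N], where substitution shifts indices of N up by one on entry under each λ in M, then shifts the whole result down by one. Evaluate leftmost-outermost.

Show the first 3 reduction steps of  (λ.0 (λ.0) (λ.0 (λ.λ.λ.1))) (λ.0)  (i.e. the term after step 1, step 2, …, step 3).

  start: (λ.0 (λ.0) (λ.0 (λ.λ.λ.1))) (λ.0)
  →1  (λ.0) (λ.0) (λ.0 (λ.λ.λ.1))
  →2  (λ.0) (λ.0 (λ.λ.λ.1))
  →3  λ.0 (λ.λ.λ.1)

Answer: after 3 steps: λ.0 (λ.λ.λ.1)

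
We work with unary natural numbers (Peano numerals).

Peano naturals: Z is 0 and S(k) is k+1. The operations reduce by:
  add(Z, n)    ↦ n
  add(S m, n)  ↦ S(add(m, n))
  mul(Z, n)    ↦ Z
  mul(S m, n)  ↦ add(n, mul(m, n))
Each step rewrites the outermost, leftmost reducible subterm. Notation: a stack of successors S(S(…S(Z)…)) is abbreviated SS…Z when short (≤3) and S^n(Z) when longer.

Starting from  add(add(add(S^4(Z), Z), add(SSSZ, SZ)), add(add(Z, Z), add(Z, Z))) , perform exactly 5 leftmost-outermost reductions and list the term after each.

  start: add(add(add(S^4(Z), Z), add(SSSZ, SZ)), add(add(Z, Z), add(Z, Z)))
  [1] add(add(S(add(SSSZ, Z)), add(SSSZ, SZ)), add(add(Z, Z), add(Z, Z)))
  [2] add(S(add(add(SSSZ, Z), add(SSSZ, SZ))), add(add(Z, Z), add(Z, Z)))
  [3] S(add(add(add(SSSZ, Z), add(SSSZ, SZ)), add(add(Z, Z), add(Z, Z))))
  [4] S(add(add(S(add(SSZ, Z)), add(SSSZ, SZ)), add(add(Z, Z), add(Z, Z))))
  [5] S(add(S(add(add(SSZ, Z), add(SSSZ, SZ))), add(add(Z, Z), add(Z, Z))))

Answer: after 5 steps: S(add(S(add(add(SSZ, Z), add(SSSZ, SZ))), add(add(Z, Z), add(Z, Z))))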